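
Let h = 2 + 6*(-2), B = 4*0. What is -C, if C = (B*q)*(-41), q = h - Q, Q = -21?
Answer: 0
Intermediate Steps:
B = 0
h = -10 (h = 2 - 12 = -10)
q = 11 (q = -10 - 1*(-21) = -10 + 21 = 11)
C = 0 (C = (0*11)*(-41) = 0*(-41) = 0)
-C = -1*0 = 0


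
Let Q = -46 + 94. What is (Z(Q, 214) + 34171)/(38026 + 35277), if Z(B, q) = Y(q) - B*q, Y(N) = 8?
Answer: 23907/73303 ≈ 0.32614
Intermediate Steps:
Q = 48
Z(B, q) = 8 - B*q
(Z(Q, 214) + 34171)/(38026 + 35277) = ((8 - 1*48*214) + 34171)/(38026 + 35277) = ((8 - 10272) + 34171)/73303 = (-10264 + 34171)*(1/73303) = 23907*(1/73303) = 23907/73303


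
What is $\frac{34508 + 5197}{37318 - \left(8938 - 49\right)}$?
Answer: $\frac{39705}{28429} \approx 1.3966$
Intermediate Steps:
$\frac{34508 + 5197}{37318 - \left(8938 - 49\right)} = \frac{39705}{37318 + \left(\left(261 + 49\right) - 9199\right)} = \frac{39705}{37318 + \left(310 - 9199\right)} = \frac{39705}{37318 - 8889} = \frac{39705}{28429}$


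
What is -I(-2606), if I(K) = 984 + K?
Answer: 1622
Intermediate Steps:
-I(-2606) = -(984 - 2606) = -1*(-1622) = 1622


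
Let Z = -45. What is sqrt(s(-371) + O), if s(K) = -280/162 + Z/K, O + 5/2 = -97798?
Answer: I*sqrt(4361551862822)/6678 ≈ 312.73*I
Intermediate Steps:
O = -195601/2 (O = -5/2 - 97798 = -195601/2 ≈ -97801.)
s(K) = -140/81 - 45/K (s(K) = -280/162 - 45/K = -280*1/162 - 45/K = -140/81 - 45/K)
sqrt(s(-371) + O) = sqrt((-140/81 - 45/(-371)) - 195601/2) = sqrt((-140/81 - 45*(-1/371)) - 195601/2) = sqrt((-140/81 + 45/371) - 195601/2) = sqrt(-48295/30051 - 195601/2) = sqrt(-5878102241/60102) = I*sqrt(4361551862822)/6678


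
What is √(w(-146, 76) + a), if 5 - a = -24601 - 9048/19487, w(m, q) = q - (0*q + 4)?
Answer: √55452533982/1499 ≈ 157.09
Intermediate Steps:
w(m, q) = -4 + q (w(m, q) = q - (0 + 4) = q - 1*4 = q - 4 = -4 + q)
a = 36885090/1499 (a = 5 - (-24601 - 9048/19487) = 5 - (-24601 - 9048*1/19487) = 5 - (-24601 - 696/1499) = 5 - 1*(-36877595/1499) = 5 + 36877595/1499 = 36885090/1499 ≈ 24606.)
√(w(-146, 76) + a) = √((-4 + 76) + 36885090/1499) = √(72 + 36885090/1499) = √(36993018/1499) = √55452533982/1499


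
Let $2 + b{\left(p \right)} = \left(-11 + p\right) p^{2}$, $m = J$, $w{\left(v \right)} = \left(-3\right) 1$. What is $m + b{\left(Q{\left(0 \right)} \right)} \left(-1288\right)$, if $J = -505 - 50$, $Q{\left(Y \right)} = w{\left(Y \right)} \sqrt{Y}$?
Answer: $2021$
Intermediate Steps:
$w{\left(v \right)} = -3$
$Q{\left(Y \right)} = - 3 \sqrt{Y}$
$J = -555$ ($J = -505 - 50 = -555$)
$m = -555$
$b{\left(p \right)} = -2 + p^{2} \left(-11 + p\right)$ ($b{\left(p \right)} = -2 + \left(-11 + p\right) p^{2} = -2 + p^{2} \left(-11 + p\right)$)
$m + b{\left(Q{\left(0 \right)} \right)} \left(-1288\right) = -555 + \left(-2 + \left(- 3 \sqrt{0}\right)^{3} - 11 \left(- 3 \sqrt{0}\right)^{2}\right) \left(-1288\right) = -555 + \left(-2 + \left(\left(-3\right) 0\right)^{3} - 11 \left(\left(-3\right) 0\right)^{2}\right) \left(-1288\right) = -555 + \left(-2 + 0^{3} - 11 \cdot 0^{2}\right) \left(-1288\right) = -555 + \left(-2 + 0 - 0\right) \left(-1288\right) = -555 + \left(-2 + 0 + 0\right) \left(-1288\right) = -555 - -2576 = -555 + 2576 = 2021$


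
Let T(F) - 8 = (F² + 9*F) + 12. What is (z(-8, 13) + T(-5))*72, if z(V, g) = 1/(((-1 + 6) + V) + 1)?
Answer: -36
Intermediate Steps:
z(V, g) = 1/(6 + V) (z(V, g) = 1/((5 + V) + 1) = 1/(6 + V))
T(F) = 20 + F² + 9*F (T(F) = 8 + ((F² + 9*F) + 12) = 8 + (12 + F² + 9*F) = 20 + F² + 9*F)
(z(-8, 13) + T(-5))*72 = (1/(6 - 8) + (20 + (-5)² + 9*(-5)))*72 = (1/(-2) + (20 + 25 - 45))*72 = (-½ + 0)*72 = -½*72 = -36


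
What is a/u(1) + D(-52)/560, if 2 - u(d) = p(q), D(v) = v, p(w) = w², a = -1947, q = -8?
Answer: 135887/4340 ≈ 31.310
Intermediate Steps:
u(d) = -62 (u(d) = 2 - 1*(-8)² = 2 - 1*64 = 2 - 64 = -62)
a/u(1) + D(-52)/560 = -1947/(-62) - 52/560 = -1947*(-1/62) - 52*1/560 = 1947/62 - 13/140 = 135887/4340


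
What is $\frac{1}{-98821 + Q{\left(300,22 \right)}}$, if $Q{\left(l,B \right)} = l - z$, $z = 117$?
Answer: $- \frac{1}{98638} \approx -1.0138 \cdot 10^{-5}$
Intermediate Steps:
$Q{\left(l,B \right)} = -117 + l$ ($Q{\left(l,B \right)} = l - 117 = -117 + l$)
$\frac{1}{-98821 + Q{\left(300,22 \right)}} = \frac{1}{-98821 + \left(-117 + 300\right)} = \frac{1}{-98821 + 183} = \frac{1}{-98638} = - \frac{1}{98638}$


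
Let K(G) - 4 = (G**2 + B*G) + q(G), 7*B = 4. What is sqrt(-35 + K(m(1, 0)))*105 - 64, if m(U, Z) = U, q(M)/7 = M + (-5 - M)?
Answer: -64 + 15*I*sqrt(3157) ≈ -64.0 + 842.81*I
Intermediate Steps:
B = 4/7 (B = (1/7)*4 = 4/7 ≈ 0.57143)
q(M) = -35 (q(M) = 7*(M + (-5 - M)) = 7*(-5) = -35)
K(G) = -31 + G**2 + 4*G/7 (K(G) = 4 + ((G**2 + 4*G/7) - 35) = 4 + (-35 + G**2 + 4*G/7) = -31 + G**2 + 4*G/7)
sqrt(-35 + K(m(1, 0)))*105 - 64 = sqrt(-35 + (-31 + 1**2 + (4/7)*1))*105 - 64 = sqrt(-35 + (-31 + 1 + 4/7))*105 - 64 = sqrt(-35 - 206/7)*105 - 64 = sqrt(-451/7)*105 - 64 = (I*sqrt(3157)/7)*105 - 64 = 15*I*sqrt(3157) - 64 = -64 + 15*I*sqrt(3157)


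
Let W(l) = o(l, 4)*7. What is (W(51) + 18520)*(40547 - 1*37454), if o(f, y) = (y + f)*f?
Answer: 118013415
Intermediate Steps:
o(f, y) = f*(f + y) (o(f, y) = (f + y)*f = f*(f + y))
W(l) = 7*l*(4 + l) (W(l) = (l*(l + 4))*7 = (l*(4 + l))*7 = 7*l*(4 + l))
(W(51) + 18520)*(40547 - 1*37454) = (7*51*(4 + 51) + 18520)*(40547 - 1*37454) = (7*51*55 + 18520)*(40547 - 37454) = (19635 + 18520)*3093 = 38155*3093 = 118013415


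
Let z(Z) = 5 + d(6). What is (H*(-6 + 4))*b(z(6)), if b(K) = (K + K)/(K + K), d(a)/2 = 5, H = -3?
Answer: 6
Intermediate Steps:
d(a) = 10 (d(a) = 2*5 = 10)
z(Z) = 15 (z(Z) = 5 + 10 = 15)
b(K) = 1 (b(K) = (2*K)/((2*K)) = (2*K)*(1/(2*K)) = 1)
(H*(-6 + 4))*b(z(6)) = -3*(-6 + 4)*1 = -3*(-2)*1 = 6*1 = 6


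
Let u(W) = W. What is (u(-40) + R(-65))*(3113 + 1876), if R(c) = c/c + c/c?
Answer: -189582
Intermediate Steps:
R(c) = 2 (R(c) = 1 + 1 = 2)
(u(-40) + R(-65))*(3113 + 1876) = (-40 + 2)*(3113 + 1876) = -38*4989 = -189582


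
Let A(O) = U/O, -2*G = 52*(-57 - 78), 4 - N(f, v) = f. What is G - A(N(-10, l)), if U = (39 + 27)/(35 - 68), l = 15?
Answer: 24571/7 ≈ 3510.1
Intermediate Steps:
N(f, v) = 4 - f
U = -2 (U = 66/(-33) = 66*(-1/33) = -2)
G = 3510 (G = -26*(-57 - 78) = -26*(-135) = -½*(-7020) = 3510)
A(O) = -2/O
G - A(N(-10, l)) = 3510 - (-2)/(4 - 1*(-10)) = 3510 - (-2)/(4 + 10) = 3510 - (-2)/14 = 3510 - 1*(-⅐) = 3510 + ⅐ = 24571/7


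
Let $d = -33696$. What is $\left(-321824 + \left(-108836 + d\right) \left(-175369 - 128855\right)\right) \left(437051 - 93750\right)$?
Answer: $14885989098328544$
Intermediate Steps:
$\left(-321824 + \left(-108836 + d\right) \left(-175369 - 128855\right)\right) \left(437051 - 93750\right) = \left(-321824 + \left(-108836 - 33696\right) \left(-175369 - 128855\right)\right) \left(437051 - 93750\right) = \left(-321824 - -43361655168\right) 343301 = \left(-321824 + 43361655168\right) 343301 = 43361333344 \cdot 343301 = 14885989098328544$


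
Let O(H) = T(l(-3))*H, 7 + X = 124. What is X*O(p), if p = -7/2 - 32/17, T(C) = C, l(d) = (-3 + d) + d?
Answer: 192699/34 ≈ 5667.6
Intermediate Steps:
X = 117 (X = -7 + 124 = 117)
l(d) = -3 + 2*d
p = -183/34 (p = -7*½ - 32*1/17 = -7/2 - 32/17 = -183/34 ≈ -5.3824)
O(H) = -9*H (O(H) = (-3 + 2*(-3))*H = (-3 - 6)*H = -9*H)
X*O(p) = 117*(-9*(-183/34)) = 117*(1647/34) = 192699/34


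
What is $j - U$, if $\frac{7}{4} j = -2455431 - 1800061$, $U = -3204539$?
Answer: $\frac{5409805}{7} \approx 7.7283 \cdot 10^{5}$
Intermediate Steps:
$j = - \frac{17021968}{7}$ ($j = \frac{4 \left(-2455431 - 1800061\right)}{7} = \frac{4}{7} \left(-4255492\right) = - \frac{17021968}{7} \approx -2.4317 \cdot 10^{6}$)
$j - U = - \frac{17021968}{7} - -3204539 = - \frac{17021968}{7} + 3204539 = \frac{5409805}{7}$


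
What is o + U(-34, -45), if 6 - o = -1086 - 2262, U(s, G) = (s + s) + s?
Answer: 3252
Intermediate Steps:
U(s, G) = 3*s (U(s, G) = 2*s + s = 3*s)
o = 3354 (o = 6 - (-1086 - 2262) = 6 - 1*(-3348) = 6 + 3348 = 3354)
o + U(-34, -45) = 3354 + 3*(-34) = 3354 - 102 = 3252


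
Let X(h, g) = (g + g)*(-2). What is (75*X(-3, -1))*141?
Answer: 42300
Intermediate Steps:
X(h, g) = -4*g (X(h, g) = (2*g)*(-2) = -4*g)
(75*X(-3, -1))*141 = (75*(-4*(-1)))*141 = (75*4)*141 = 300*141 = 42300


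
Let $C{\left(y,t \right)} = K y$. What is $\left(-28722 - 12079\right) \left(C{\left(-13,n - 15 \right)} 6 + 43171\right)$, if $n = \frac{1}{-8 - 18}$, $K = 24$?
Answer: $-1685040499$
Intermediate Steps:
$n = - \frac{1}{26}$ ($n = \frac{1}{-26} = - \frac{1}{26} \approx -0.038462$)
$C{\left(y,t \right)} = 24 y$
$\left(-28722 - 12079\right) \left(C{\left(-13,n - 15 \right)} 6 + 43171\right) = \left(-28722 - 12079\right) \left(24 \left(-13\right) 6 + 43171\right) = - 40801 \left(\left(-312\right) 6 + 43171\right) = - 40801 \left(-1872 + 43171\right) = \left(-40801\right) 41299 = -1685040499$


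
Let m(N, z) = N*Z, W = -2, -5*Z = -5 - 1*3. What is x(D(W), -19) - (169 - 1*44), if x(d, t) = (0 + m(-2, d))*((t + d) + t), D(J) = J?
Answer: 3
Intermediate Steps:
Z = 8/5 (Z = -(-5 - 1*3)/5 = -(-5 - 3)/5 = -⅕*(-8) = 8/5 ≈ 1.6000)
m(N, z) = 8*N/5 (m(N, z) = N*(8/5) = 8*N/5)
x(d, t) = -32*t/5 - 16*d/5 (x(d, t) = (0 + (8/5)*(-2))*((t + d) + t) = (0 - 16/5)*((d + t) + t) = -16*(d + 2*t)/5 = -32*t/5 - 16*d/5)
x(D(W), -19) - (169 - 1*44) = (-32/5*(-19) - 16/5*(-2)) - (169 - 1*44) = (608/5 + 32/5) - (169 - 44) = 128 - 1*125 = 128 - 125 = 3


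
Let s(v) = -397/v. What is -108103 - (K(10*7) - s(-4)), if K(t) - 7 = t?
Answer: -432323/4 ≈ -1.0808e+5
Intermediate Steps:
K(t) = 7 + t
-108103 - (K(10*7) - s(-4)) = -108103 - ((7 + 10*7) - (-397)/(-4)) = -108103 - ((7 + 70) - (-397)*(-1)/4) = -108103 - (77 - 1*397/4) = -108103 - (77 - 397/4) = -108103 - 1*(-89/4) = -108103 + 89/4 = -432323/4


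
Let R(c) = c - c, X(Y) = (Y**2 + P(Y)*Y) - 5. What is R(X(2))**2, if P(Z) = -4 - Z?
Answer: 0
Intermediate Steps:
X(Y) = -5 + Y**2 + Y*(-4 - Y) (X(Y) = (Y**2 + (-4 - Y)*Y) - 5 = (Y**2 + Y*(-4 - Y)) - 5 = -5 + Y**2 + Y*(-4 - Y))
R(c) = 0
R(X(2))**2 = 0**2 = 0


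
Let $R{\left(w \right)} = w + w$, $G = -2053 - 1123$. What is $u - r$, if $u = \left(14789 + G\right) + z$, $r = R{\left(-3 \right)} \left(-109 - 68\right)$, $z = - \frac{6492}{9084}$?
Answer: $\frac{7986566}{757} \approx 10550.0$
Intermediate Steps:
$z = - \frac{541}{757}$ ($z = \left(-6492\right) \frac{1}{9084} = - \frac{541}{757} \approx -0.71466$)
$G = -3176$ ($G = -2053 - 1123 = -3176$)
$R{\left(w \right)} = 2 w$
$r = 1062$ ($r = 2 \left(-3\right) \left(-109 - 68\right) = \left(-6\right) \left(-177\right) = 1062$)
$u = \frac{8790500}{757}$ ($u = \left(14789 - 3176\right) - \frac{541}{757} = 11613 - \frac{541}{757} = \frac{8790500}{757} \approx 11612.0$)
$u - r = \frac{8790500}{757} - 1062 = \frac{7986566}{757}$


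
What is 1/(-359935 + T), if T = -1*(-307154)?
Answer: -1/52781 ≈ -1.8946e-5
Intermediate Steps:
T = 307154
1/(-359935 + T) = 1/(-359935 + 307154) = 1/(-52781) = -1/52781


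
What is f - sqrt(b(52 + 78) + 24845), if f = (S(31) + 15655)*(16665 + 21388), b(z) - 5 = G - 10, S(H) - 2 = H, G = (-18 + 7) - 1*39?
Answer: 596975464 - sqrt(24790) ≈ 5.9698e+8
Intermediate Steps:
G = -50 (G = -11 - 39 = -50)
S(H) = 2 + H
b(z) = -55 (b(z) = 5 + (-50 - 10) = 5 - 60 = -55)
f = 596975464 (f = ((2 + 31) + 15655)*(16665 + 21388) = (33 + 15655)*38053 = 15688*38053 = 596975464)
f - sqrt(b(52 + 78) + 24845) = 596975464 - sqrt(-55 + 24845) = 596975464 - sqrt(24790)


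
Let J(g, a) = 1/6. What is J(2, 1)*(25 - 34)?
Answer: -3/2 ≈ -1.5000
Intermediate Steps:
J(g, a) = ⅙
J(2, 1)*(25 - 34) = (25 - 34)/6 = (⅙)*(-9) = -3/2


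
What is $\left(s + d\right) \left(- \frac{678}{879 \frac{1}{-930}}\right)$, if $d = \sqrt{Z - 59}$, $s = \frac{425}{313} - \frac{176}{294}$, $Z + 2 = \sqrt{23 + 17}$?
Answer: $\frac{2447265860}{4493741} + \frac{210180 \sqrt{-61 + 2 \sqrt{10}}}{293} \approx 544.59 + 5304.2 i$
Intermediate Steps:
$Z = -2 + 2 \sqrt{10}$ ($Z = -2 + \sqrt{23 + 17} = -2 + \sqrt{40} = -2 + 2 \sqrt{10} \approx 4.3246$)
$s = \frac{34931}{46011}$ ($s = 425 \cdot \frac{1}{313} - \frac{88}{147} = \frac{425}{313} - \frac{88}{147} = \frac{34931}{46011} \approx 0.75919$)
$d = \sqrt{-61 + 2 \sqrt{10}}$ ($d = \sqrt{\left(-2 + 2 \sqrt{10}\right) - 59} = \sqrt{-61 + 2 \sqrt{10}} \approx 7.3943 i$)
$\left(s + d\right) \left(- \frac{678}{879 \frac{1}{-930}}\right) = \left(\frac{34931}{46011} + \sqrt{-61 + 2 \sqrt{10}}\right) \left(- \frac{678}{879 \frac{1}{-930}}\right) = \left(\frac{34931}{46011} + \sqrt{-61 + 2 \sqrt{10}}\right) \left(- \frac{678}{879 \left(- \frac{1}{930}\right)}\right) = \left(\frac{34931}{46011} + \sqrt{-61 + 2 \sqrt{10}}\right) \left(- \frac{678}{- \frac{293}{310}}\right) = \left(\frac{34931}{46011} + \sqrt{-61 + 2 \sqrt{10}}\right) \left(\left(-678\right) \left(- \frac{310}{293}\right)\right) = \left(\frac{34931}{46011} + \sqrt{-61 + 2 \sqrt{10}}\right) \frac{210180}{293} = \frac{2447265860}{4493741} + \frac{210180 \sqrt{-61 + 2 \sqrt{10}}}{293}$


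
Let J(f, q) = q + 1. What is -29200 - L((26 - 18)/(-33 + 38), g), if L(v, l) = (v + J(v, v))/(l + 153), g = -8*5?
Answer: -16498021/565 ≈ -29200.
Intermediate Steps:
J(f, q) = 1 + q
g = -40
L(v, l) = (1 + 2*v)/(153 + l) (L(v, l) = (v + (1 + v))/(l + 153) = (1 + 2*v)/(153 + l))
-29200 - L((26 - 18)/(-33 + 38), g) = -29200 - (1 + 2*((26 - 18)/(-33 + 38)))/(153 - 40) = -29200 - (1 + 2*(8/5))/113 = -29200 - (1 + 16/5)/113 = -29200 - 21/(113*5) = -29200 - 1*21/565 = -29200 - 21/565 = -16498021/565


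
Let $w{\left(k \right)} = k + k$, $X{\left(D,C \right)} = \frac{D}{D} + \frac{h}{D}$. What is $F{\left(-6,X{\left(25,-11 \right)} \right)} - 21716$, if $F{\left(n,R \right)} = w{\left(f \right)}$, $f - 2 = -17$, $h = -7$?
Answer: $-21746$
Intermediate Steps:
$X{\left(D,C \right)} = 1 - \frac{7}{D}$ ($X{\left(D,C \right)} = \frac{D}{D} - \frac{7}{D} = 1 - \frac{7}{D}$)
$f = -15$ ($f = 2 - 17 = -15$)
$w{\left(k \right)} = 2 k$
$F{\left(n,R \right)} = -30$ ($F{\left(n,R \right)} = 2 \left(-15\right) = -30$)
$F{\left(-6,X{\left(25,-11 \right)} \right)} - 21716 = -30 - 21716 = -21746$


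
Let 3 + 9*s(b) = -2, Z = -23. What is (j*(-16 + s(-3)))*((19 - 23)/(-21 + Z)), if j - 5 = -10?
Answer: 745/99 ≈ 7.5253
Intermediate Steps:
j = -5 (j = 5 - 10 = -5)
s(b) = -5/9 (s(b) = -⅓ + (⅑)*(-2) = -⅓ - 2/9 = -5/9)
(j*(-16 + s(-3)))*((19 - 23)/(-21 + Z)) = (-5*(-16 - 5/9))*((19 - 23)/(-21 - 23)) = (-5*(-149/9))*(-4/(-44)) = 745*(-4*(-1/44))/9 = (745/9)*(1/11) = 745/99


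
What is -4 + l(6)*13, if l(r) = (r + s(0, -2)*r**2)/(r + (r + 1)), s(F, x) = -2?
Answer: -70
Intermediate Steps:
l(r) = (r - 2*r**2)/(1 + 2*r) (l(r) = (r - 2*r**2)/(r + (r + 1)) = (r - 2*r**2)/(r + (1 + r)) = (r - 2*r**2)/(1 + 2*r))
-4 + l(6)*13 = -4 + (6*(1 - 2*6)/(1 + 2*6))*13 = -4 + (6*(1 - 12)/(1 + 12))*13 = -4 + (6*(-11)/13)*13 = -4 + (6*(1/13)*(-11))*13 = -4 - 66/13*13 = -4 - 66 = -70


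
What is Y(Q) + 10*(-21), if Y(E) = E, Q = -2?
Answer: -212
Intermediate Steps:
Y(Q) + 10*(-21) = -2 + 10*(-21) = -2 - 210 = -212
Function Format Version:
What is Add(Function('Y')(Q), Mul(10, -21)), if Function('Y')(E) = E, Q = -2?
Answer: -212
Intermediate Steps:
Add(Function('Y')(Q), Mul(10, -21)) = Add(-2, Mul(10, -21)) = Add(-2, -210) = -212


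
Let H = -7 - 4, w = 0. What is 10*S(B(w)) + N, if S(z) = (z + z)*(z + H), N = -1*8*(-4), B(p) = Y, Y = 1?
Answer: -168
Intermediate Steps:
B(p) = 1
N = 32 (N = -8*(-4) = 32)
H = -11
S(z) = 2*z*(-11 + z) (S(z) = (z + z)*(z - 11) = (2*z)*(-11 + z) = 2*z*(-11 + z))
10*S(B(w)) + N = 10*(2*1*(-11 + 1)) + 32 = 10*(2*1*(-10)) + 32 = 10*(-20) + 32 = -200 + 32 = -168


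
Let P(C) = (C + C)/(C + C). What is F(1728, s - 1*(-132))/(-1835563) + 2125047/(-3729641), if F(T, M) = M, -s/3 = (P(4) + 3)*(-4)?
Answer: -3901328981841/6845991022883 ≈ -0.56987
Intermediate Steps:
P(C) = 1 (P(C) = (2*C)/((2*C)) = (2*C)*(1/(2*C)) = 1)
s = 48 (s = -3*(1 + 3)*(-4) = -12*(-4) = -3*(-16) = 48)
F(1728, s - 1*(-132))/(-1835563) + 2125047/(-3729641) = (48 - 1*(-132))/(-1835563) + 2125047/(-3729641) = (48 + 132)*(-1/1835563) + 2125047*(-1/3729641) = 180*(-1/1835563) - 2125047/3729641 = -180/1835563 - 2125047/3729641 = -3901328981841/6845991022883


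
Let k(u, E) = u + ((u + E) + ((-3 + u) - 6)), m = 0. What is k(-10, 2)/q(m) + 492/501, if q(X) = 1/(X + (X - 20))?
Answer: 123744/167 ≈ 740.98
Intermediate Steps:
q(X) = 1/(-20 + 2*X) (q(X) = 1/(X + (-20 + X)) = 1/(-20 + 2*X))
k(u, E) = -9 + E + 3*u (k(u, E) = u + ((E + u) + (-9 + u)) = u + (-9 + E + 2*u) = -9 + E + 3*u)
k(-10, 2)/q(m) + 492/501 = (-9 + 2 + 3*(-10))/((1/(2*(-10 + 0)))) + 492/501 = (-9 + 2 - 30)/(((½)/(-10))) + 492*(1/501) = -37/((½)*(-⅒)) + 164/167 = -37/(-1/20) + 164/167 = -37*(-20) + 164/167 = 740 + 164/167 = 123744/167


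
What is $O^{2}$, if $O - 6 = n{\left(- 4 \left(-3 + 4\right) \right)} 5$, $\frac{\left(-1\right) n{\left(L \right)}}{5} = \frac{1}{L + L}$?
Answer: $\frac{5329}{64} \approx 83.266$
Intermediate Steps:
$n{\left(L \right)} = - \frac{5}{2 L}$ ($n{\left(L \right)} = - \frac{5}{L + L} = - \frac{5}{2 L}$)
$O = \frac{73}{8}$ ($O = 6 + - \frac{5}{2 \left(- 4 \left(-3 + 4\right)\right)} 5 = 6 + - \frac{5}{2 \left(\left(-4\right) 1\right)} 5 = 6 + - \frac{5}{2 \left(-4\right)} 5 = 6 + \left(- \frac{5}{2}\right) \left(- \frac{1}{4}\right) 5 = 6 + \frac{5}{8} \cdot 5 = 6 + \frac{25}{8} = \frac{73}{8} \approx 9.125$)
$O^{2} = \left(\frac{73}{8}\right)^{2} = \frac{5329}{64}$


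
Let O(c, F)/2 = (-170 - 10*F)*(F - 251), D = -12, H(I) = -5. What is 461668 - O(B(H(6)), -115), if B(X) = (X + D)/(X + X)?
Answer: 1179028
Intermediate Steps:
B(X) = (-12 + X)/(2*X) (B(X) = (X - 12)/(X + X) = (-12 + X)/((2*X)) = (-12 + X)*(1/(2*X)) = (-12 + X)/(2*X))
O(c, F) = 2*(-251 + F)*(-170 - 10*F) (O(c, F) = 2*((-170 - 10*F)*(F - 251)) = 2*((-170 - 10*F)*(-251 + F)) = 2*((-251 + F)*(-170 - 10*F)) = 2*(-251 + F)*(-170 - 10*F))
461668 - O(B(H(6)), -115) = 461668 - (85340 - 20*(-115)**2 + 4680*(-115)) = 461668 - (85340 - 20*13225 - 538200) = 461668 - (85340 - 264500 - 538200) = 461668 - 1*(-717360) = 461668 + 717360 = 1179028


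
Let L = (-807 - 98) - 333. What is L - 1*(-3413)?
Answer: 2175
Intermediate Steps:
L = -1238 (L = -905 - 333 = -1238)
L - 1*(-3413) = -1238 - 1*(-3413) = -1238 + 3413 = 2175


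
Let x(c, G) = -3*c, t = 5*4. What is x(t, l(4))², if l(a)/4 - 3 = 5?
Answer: 3600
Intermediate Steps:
l(a) = 32 (l(a) = 12 + 4*5 = 12 + 20 = 32)
t = 20
x(t, l(4))² = (-3*20)² = (-60)² = 3600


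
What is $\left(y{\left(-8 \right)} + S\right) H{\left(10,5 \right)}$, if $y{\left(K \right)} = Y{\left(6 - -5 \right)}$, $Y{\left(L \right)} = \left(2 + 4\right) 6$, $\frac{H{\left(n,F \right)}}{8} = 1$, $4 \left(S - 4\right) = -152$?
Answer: $16$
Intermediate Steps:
$S = -34$ ($S = 4 + \frac{1}{4} \left(-152\right) = 4 - 38 = -34$)
$H{\left(n,F \right)} = 8$ ($H{\left(n,F \right)} = 8 \cdot 1 = 8$)
$Y{\left(L \right)} = 36$ ($Y{\left(L \right)} = 6 \cdot 6 = 36$)
$y{\left(K \right)} = 36$
$\left(y{\left(-8 \right)} + S\right) H{\left(10,5 \right)} = \left(36 - 34\right) 8 = 2 \cdot 8 = 16$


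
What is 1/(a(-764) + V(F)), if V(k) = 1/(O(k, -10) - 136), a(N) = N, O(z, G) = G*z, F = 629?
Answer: -6426/4909465 ≈ -0.0013089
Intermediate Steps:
V(k) = 1/(-136 - 10*k) (V(k) = 1/(-10*k - 136) = 1/(-136 - 10*k))
1/(a(-764) + V(F)) = 1/(-764 - 1/(136 + 10*629)) = 1/(-764 - 1/(136 + 6290)) = 1/(-764 - 1/6426) = 1/(-4909465/6426) = -6426/4909465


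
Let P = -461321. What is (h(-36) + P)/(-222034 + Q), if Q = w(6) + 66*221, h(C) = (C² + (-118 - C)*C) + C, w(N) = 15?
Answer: 457109/207433 ≈ 2.2036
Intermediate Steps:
h(C) = C + C² + C*(-118 - C) (h(C) = (C² + C*(-118 - C)) + C = C + C² + C*(-118 - C))
Q = 14601 (Q = 15 + 66*221 = 15 + 14586 = 14601)
(h(-36) + P)/(-222034 + Q) = (-117*(-36) - 461321)/(-222034 + 14601) = (4212 - 461321)/(-207433) = -457109*(-1/207433) = 457109/207433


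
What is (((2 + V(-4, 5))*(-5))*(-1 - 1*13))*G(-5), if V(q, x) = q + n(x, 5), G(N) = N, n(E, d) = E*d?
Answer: -8050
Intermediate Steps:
V(q, x) = q + 5*x (V(q, x) = q + x*5 = q + 5*x)
(((2 + V(-4, 5))*(-5))*(-1 - 1*13))*G(-5) = (((2 + (-4 + 5*5))*(-5))*(-1 - 1*13))*(-5) = (((2 + (-4 + 25))*(-5))*(-1 - 13))*(-5) = (((2 + 21)*(-5))*(-14))*(-5) = ((23*(-5))*(-14))*(-5) = -115*(-14)*(-5) = 1610*(-5) = -8050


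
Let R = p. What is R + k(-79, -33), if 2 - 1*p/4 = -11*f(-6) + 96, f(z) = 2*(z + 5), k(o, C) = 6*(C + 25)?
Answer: -512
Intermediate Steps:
k(o, C) = 150 + 6*C (k(o, C) = 6*(25 + C) = 150 + 6*C)
f(z) = 10 + 2*z (f(z) = 2*(5 + z) = 10 + 2*z)
p = -464 (p = 8 - 4*(-11*(10 + 2*(-6)) + 96) = 8 - 4*(-11*(10 - 12) + 96) = 8 - 4*(-11*(-2) + 96) = 8 - 4*(22 + 96) = 8 - 4*118 = 8 - 472 = -464)
R = -464
R + k(-79, -33) = -464 + (150 + 6*(-33)) = -464 + (150 - 198) = -464 - 48 = -512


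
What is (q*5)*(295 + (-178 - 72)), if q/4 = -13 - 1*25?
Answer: -34200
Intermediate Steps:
q = -152 (q = 4*(-13 - 1*25) = 4*(-13 - 25) = 4*(-38) = -152)
(q*5)*(295 + (-178 - 72)) = (-152*5)*(295 + (-178 - 72)) = -760*(295 - 250) = -760*45 = -34200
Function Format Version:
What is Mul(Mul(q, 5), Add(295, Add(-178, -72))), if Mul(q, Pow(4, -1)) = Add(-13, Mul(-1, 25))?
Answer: -34200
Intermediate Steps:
q = -152 (q = Mul(4, Add(-13, Mul(-1, 25))) = Mul(4, Add(-13, -25)) = Mul(4, -38) = -152)
Mul(Mul(q, 5), Add(295, Add(-178, -72))) = Mul(Mul(-152, 5), Add(295, Add(-178, -72))) = Mul(-760, Add(295, -250)) = Mul(-760, 45) = -34200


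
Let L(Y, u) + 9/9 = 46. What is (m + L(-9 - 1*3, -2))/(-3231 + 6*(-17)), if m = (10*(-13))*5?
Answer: 55/303 ≈ 0.18152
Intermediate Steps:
L(Y, u) = 45 (L(Y, u) = -1 + 46 = 45)
m = -650 (m = -130*5 = -650)
(m + L(-9 - 1*3, -2))/(-3231 + 6*(-17)) = (-650 + 45)/(-3231 + 6*(-17)) = -605/(-3231 - 102) = -605/(-3333) = -605*(-1/3333) = 55/303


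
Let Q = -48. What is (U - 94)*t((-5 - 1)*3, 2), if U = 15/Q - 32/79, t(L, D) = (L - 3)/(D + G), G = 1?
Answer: 838061/1264 ≈ 663.02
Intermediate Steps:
t(L, D) = (-3 + L)/(1 + D) (t(L, D) = (L - 3)/(D + 1) = (-3 + L)/(1 + D))
U = -907/1264 (U = 15/(-48) - 32/79 = 15*(-1/48) - 32*1/79 = -5/16 - 32/79 = -907/1264 ≈ -0.71756)
(U - 94)*t((-5 - 1)*3, 2) = (-907/1264 - 94)*((-3 + (-5 - 1)*3)/(1 + 2)) = -119723*(-3 - 6*3)/(1264*3) = -119723*(-3 - 18)/3792 = -119723*(-21)/3792 = -119723/1264*(-7) = 838061/1264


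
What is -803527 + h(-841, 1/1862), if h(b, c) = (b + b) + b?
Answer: -806050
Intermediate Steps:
h(b, c) = 3*b (h(b, c) = 2*b + b = 3*b)
-803527 + h(-841, 1/1862) = -803527 + 3*(-841) = -803527 - 2523 = -806050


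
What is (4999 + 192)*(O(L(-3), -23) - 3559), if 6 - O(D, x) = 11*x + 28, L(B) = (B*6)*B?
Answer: -17275648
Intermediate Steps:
L(B) = 6*B² (L(B) = (6*B)*B = 6*B²)
O(D, x) = -22 - 11*x (O(D, x) = 6 - (11*x + 28) = 6 - (28 + 11*x) = 6 + (-28 - 11*x) = -22 - 11*x)
(4999 + 192)*(O(L(-3), -23) - 3559) = (4999 + 192)*((-22 - 11*(-23)) - 3559) = 5191*((-22 + 253) - 3559) = 5191*(231 - 3559) = 5191*(-3328) = -17275648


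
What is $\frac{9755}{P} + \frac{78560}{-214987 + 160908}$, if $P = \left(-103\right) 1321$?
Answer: $- \frac{11216649925}{7358150977} \approx -1.5244$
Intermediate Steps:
$P = -136063$
$\frac{9755}{P} + \frac{78560}{-214987 + 160908} = \frac{9755}{-136063} + \frac{78560}{-214987 + 160908} = 9755 \left(- \frac{1}{136063}\right) + \frac{78560}{-54079} = - \frac{9755}{136063} + 78560 \left(- \frac{1}{54079}\right) = - \frac{9755}{136063} - \frac{78560}{54079} = - \frac{11216649925}{7358150977}$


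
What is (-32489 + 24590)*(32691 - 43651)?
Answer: 86573040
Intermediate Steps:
(-32489 + 24590)*(32691 - 43651) = -7899*(-10960) = 86573040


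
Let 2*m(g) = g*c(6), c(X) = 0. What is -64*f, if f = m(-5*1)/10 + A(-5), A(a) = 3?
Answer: -192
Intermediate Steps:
m(g) = 0 (m(g) = (g*0)/2 = (1/2)*0 = 0)
f = 3 (f = 0/10 + 3 = 0*(1/10) + 3 = 0 + 3 = 3)
-64*f = -64*3 = -192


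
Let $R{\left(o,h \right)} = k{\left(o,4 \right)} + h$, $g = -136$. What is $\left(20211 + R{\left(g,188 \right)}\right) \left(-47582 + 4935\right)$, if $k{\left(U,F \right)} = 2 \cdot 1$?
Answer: $-870041447$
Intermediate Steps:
$k{\left(U,F \right)} = 2$
$R{\left(o,h \right)} = 2 + h$
$\left(20211 + R{\left(g,188 \right)}\right) \left(-47582 + 4935\right) = \left(20211 + \left(2 + 188\right)\right) \left(-47582 + 4935\right) = \left(20211 + 190\right) \left(-42647\right) = 20401 \left(-42647\right) = -870041447$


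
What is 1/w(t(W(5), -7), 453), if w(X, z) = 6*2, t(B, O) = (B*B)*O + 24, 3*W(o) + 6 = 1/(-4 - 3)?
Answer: 1/12 ≈ 0.083333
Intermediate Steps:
W(o) = -43/21 (W(o) = -2 + 1/(3*(-4 - 3)) = -2 + (1/3)/(-7) = -2 + (1/3)*(-1/7) = -2 - 1/21 = -43/21)
t(B, O) = 24 + O*B**2 (t(B, O) = B**2*O + 24 = O*B**2 + 24 = 24 + O*B**2)
w(X, z) = 12
1/w(t(W(5), -7), 453) = 1/12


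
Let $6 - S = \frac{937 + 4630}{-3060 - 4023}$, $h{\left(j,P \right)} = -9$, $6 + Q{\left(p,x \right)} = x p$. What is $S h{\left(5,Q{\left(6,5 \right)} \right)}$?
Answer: $- \frac{48065}{787} \approx -61.074$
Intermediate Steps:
$Q{\left(p,x \right)} = -6 + p x$ ($Q{\left(p,x \right)} = -6 + x p = -6 + p x$)
$S = \frac{48065}{7083}$ ($S = 6 - \frac{937 + 4630}{-3060 - 4023} = 6 - \frac{5567}{-7083} = 6 - 5567 \left(- \frac{1}{7083}\right) = 6 - - \frac{5567}{7083} = 6 + \frac{5567}{7083} = \frac{48065}{7083} \approx 6.786$)
$S h{\left(5,Q{\left(6,5 \right)} \right)} = \frac{48065}{7083} \left(-9\right) = - \frac{48065}{787}$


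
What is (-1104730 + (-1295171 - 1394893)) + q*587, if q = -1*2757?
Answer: -5413153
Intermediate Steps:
q = -2757
(-1104730 + (-1295171 - 1394893)) + q*587 = (-1104730 + (-1295171 - 1394893)) - 2757*587 = (-1104730 - 2690064) - 1618359 = -3794794 - 1618359 = -5413153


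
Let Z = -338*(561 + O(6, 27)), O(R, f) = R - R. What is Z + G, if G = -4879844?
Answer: -5069462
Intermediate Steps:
O(R, f) = 0
Z = -189618 (Z = -338*(561 + 0) = -338*561 = -189618)
Z + G = -189618 - 4879844 = -5069462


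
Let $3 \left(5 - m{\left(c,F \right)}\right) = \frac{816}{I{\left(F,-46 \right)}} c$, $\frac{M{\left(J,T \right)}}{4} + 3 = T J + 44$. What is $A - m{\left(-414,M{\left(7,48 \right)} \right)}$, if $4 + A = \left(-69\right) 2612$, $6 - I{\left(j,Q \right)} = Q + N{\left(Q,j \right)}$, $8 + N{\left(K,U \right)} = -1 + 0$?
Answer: $- \frac{11107065}{61} \approx -1.8208 \cdot 10^{5}$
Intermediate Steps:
$N{\left(K,U \right)} = -9$ ($N{\left(K,U \right)} = -8 + \left(-1 + 0\right) = -8 - 1 = -9$)
$I{\left(j,Q \right)} = 15 - Q$ ($I{\left(j,Q \right)} = 6 - \left(Q - 9\right) = 6 - \left(-9 + Q\right) = 15 - Q$)
$M{\left(J,T \right)} = 164 + 4 J T$ ($M{\left(J,T \right)} = -12 + 4 \left(T J + 44\right) = -12 + 4 \left(J T + 44\right) = -12 + 4 \left(44 + J T\right) = -12 + \left(176 + 4 J T\right) = 164 + 4 J T$)
$A = -180232$ ($A = -4 - 180228 = -180232$)
$m{\left(c,F \right)} = 5 - \frac{272 c}{61}$ ($m{\left(c,F \right)} = 5 - \frac{\frac{816}{15 - -46} c}{3} = 5 - \frac{\frac{816}{15 + 46} c}{3} = 5 - \frac{\frac{816}{61} c}{3} = 5 - \frac{272 c}{61}$)
$A - m{\left(-414,M{\left(7,48 \right)} \right)} = -180232 - \left(5 - - \frac{112608}{61}\right) = -180232 - \left(5 + \frac{112608}{61}\right) = -180232 - \frac{112913}{61} = - \frac{11107065}{61}$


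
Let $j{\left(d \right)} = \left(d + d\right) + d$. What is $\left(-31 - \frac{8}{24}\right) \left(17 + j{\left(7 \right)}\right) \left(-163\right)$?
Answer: $\frac{582236}{3} \approx 1.9408 \cdot 10^{5}$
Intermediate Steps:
$j{\left(d \right)} = 3 d$ ($j{\left(d \right)} = 2 d + d = 3 d$)
$\left(-31 - \frac{8}{24}\right) \left(17 + j{\left(7 \right)}\right) \left(-163\right) = \left(-31 - \frac{8}{24}\right) \left(17 + 3 \cdot 7\right) \left(-163\right) = \left(-31 - \frac{1}{3}\right) \left(17 + 21\right) \left(-163\right) = \left(-31 - \frac{1}{3}\right) 38 \left(-163\right) = \left(- \frac{94}{3}\right) 38 \left(-163\right) = \left(- \frac{3572}{3}\right) \left(-163\right) = \frac{582236}{3}$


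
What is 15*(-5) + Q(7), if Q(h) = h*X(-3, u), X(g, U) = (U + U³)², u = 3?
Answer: 6225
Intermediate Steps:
Q(h) = 900*h (Q(h) = h*(3²*(1 + 3²)²) = h*(9*(1 + 9)²) = h*(9*10²) = h*(9*100) = h*900 = 900*h)
15*(-5) + Q(7) = 15*(-5) + 900*7 = -75 + 6300 = 6225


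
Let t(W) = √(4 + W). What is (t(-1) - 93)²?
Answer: (93 - √3)² ≈ 8329.8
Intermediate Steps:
(t(-1) - 93)² = (√(4 - 1) - 93)² = (√3 - 93)² = (-93 + √3)²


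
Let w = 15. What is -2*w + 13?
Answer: -17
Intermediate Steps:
-2*w + 13 = -2*15 + 13 = -30 + 13 = -17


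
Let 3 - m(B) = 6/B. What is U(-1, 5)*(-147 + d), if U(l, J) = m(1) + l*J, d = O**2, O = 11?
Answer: 208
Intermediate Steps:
m(B) = 3 - 6/B
d = 121 (d = 11**2 = 121)
U(l, J) = -3 + J*l (U(l, J) = (3 - 6/1) + l*J = (3 - 6*1) + J*l = (3 - 6) + J*l = -3 + J*l)
U(-1, 5)*(-147 + d) = (-3 + 5*(-1))*(-147 + 121) = (-3 - 5)*(-26) = -8*(-26) = 208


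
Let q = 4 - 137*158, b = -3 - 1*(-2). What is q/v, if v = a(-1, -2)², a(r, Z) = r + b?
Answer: -10821/2 ≈ -5410.5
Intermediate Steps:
b = -1 (b = -3 + 2 = -1)
a(r, Z) = -1 + r (a(r, Z) = r - 1 = -1 + r)
v = 4 (v = (-1 - 1)² = (-2)² = 4)
q = -21642 (q = 4 - 21646 = -21642)
q/v = -21642/4 = -21642*¼ = -10821/2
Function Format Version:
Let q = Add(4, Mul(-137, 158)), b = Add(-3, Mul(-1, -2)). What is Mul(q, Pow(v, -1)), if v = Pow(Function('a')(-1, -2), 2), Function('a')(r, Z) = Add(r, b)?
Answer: Rational(-10821, 2) ≈ -5410.5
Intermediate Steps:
b = -1 (b = Add(-3, 2) = -1)
Function('a')(r, Z) = Add(-1, r) (Function('a')(r, Z) = Add(r, -1) = Add(-1, r))
v = 4 (v = Pow(Add(-1, -1), 2) = Pow(-2, 2) = 4)
q = -21642 (q = Add(4, -21646) = -21642)
Mul(q, Pow(v, -1)) = Mul(-21642, Pow(4, -1)) = Mul(-21642, Rational(1, 4)) = Rational(-10821, 2)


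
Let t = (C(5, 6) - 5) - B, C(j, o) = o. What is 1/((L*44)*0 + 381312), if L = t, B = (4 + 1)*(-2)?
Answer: 1/381312 ≈ 2.6225e-6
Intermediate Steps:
B = -10 (B = 5*(-2) = -10)
t = 11 (t = (6 - 5) - 1*(-10) = 1 + 10 = 11)
L = 11
1/((L*44)*0 + 381312) = 1/((11*44)*0 + 381312) = 1/(484*0 + 381312) = 1/(0 + 381312) = 1/381312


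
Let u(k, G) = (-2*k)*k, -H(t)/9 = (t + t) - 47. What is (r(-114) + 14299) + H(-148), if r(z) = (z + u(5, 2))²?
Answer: 44282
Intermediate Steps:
H(t) = 423 - 18*t (H(t) = -9*((t + t) - 47) = -9*(2*t - 47) = -9*(-47 + 2*t) = 423 - 18*t)
u(k, G) = -2*k²
r(z) = (-50 + z)² (r(z) = (z - 2*5²)² = (z - 2*25)² = (z - 50)² = (-50 + z)²)
(r(-114) + 14299) + H(-148) = ((-50 - 114)² + 14299) + (423 - 18*(-148)) = ((-164)² + 14299) + (423 + 2664) = (26896 + 14299) + 3087 = 41195 + 3087 = 44282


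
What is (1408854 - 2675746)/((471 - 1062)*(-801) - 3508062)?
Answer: 1266892/3034671 ≈ 0.41747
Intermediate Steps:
(1408854 - 2675746)/((471 - 1062)*(-801) - 3508062) = -1266892/(-591*(-801) - 3508062) = -1266892/(473391 - 3508062) = -1266892/(-3034671) = -1266892*(-1/3034671) = 1266892/3034671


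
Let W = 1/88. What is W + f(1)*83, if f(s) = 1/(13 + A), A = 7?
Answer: 1831/440 ≈ 4.1614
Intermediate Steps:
W = 1/88 ≈ 0.011364
f(s) = 1/20 (f(s) = 1/(13 + 7) = 1/20)
W + f(1)*83 = 1/88 + (1/20)*83 = 1/88 + 83/20 = 1831/440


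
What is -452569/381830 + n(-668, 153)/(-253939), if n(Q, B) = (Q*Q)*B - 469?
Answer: -26183147458781/96961528370 ≈ -270.04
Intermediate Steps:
n(Q, B) = -469 + B*Q² (n(Q, B) = Q²*B - 469 = B*Q² - 469 = -469 + B*Q²)
-452569/381830 + n(-668, 153)/(-253939) = -452569/381830 + (-469 + 153*(-668)²)/(-253939) = -452569*1/381830 + (-469 + 153*446224)*(-1/253939) = -452569/381830 + (-469 + 68272272)*(-1/253939) = -452569/381830 + 68271803*(-1/253939) = -452569/381830 - 68271803/253939 = -26183147458781/96961528370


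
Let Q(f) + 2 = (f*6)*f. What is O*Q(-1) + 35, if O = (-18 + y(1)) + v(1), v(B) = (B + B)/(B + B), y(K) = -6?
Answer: -57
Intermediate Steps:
v(B) = 1 (v(B) = (2*B)/((2*B)) = (2*B)*(1/(2*B)) = 1)
Q(f) = -2 + 6*f² (Q(f) = -2 + (f*6)*f = -2 + (6*f)*f = -2 + 6*f²)
O = -23 (O = (-18 - 6) + 1 = -24 + 1 = -23)
O*Q(-1) + 35 = -23*(-2 + 6*(-1)²) + 35 = -23*(-2 + 6*1) + 35 = -23*(-2 + 6) + 35 = -23*4 + 35 = -92 + 35 = -57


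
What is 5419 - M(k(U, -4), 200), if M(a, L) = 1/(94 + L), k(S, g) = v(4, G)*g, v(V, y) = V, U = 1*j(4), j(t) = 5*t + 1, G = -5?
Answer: 1593185/294 ≈ 5419.0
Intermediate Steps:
j(t) = 1 + 5*t
U = 21 (U = 1*(1 + 5*4) = 1*(1 + 20) = 1*21 = 21)
k(S, g) = 4*g
5419 - M(k(U, -4), 200) = 5419 - 1/(94 + 200) = 5419 - 1/294 = 1593185/294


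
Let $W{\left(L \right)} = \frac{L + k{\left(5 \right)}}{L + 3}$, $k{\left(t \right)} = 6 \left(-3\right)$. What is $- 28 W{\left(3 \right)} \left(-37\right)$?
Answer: $-2590$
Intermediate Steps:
$k{\left(t \right)} = -18$
$W{\left(L \right)} = \frac{-18 + L}{3 + L}$ ($W{\left(L \right)} = \frac{L - 18}{L + 3} = \frac{-18 + L}{3 + L}$)
$- 28 W{\left(3 \right)} \left(-37\right) = - 28 \frac{-18 + 3}{3 + 3} \left(-37\right) = - 28 \cdot \frac{1}{6} \left(-15\right) \left(-37\right) = \left(-28\right) \left(- \frac{5}{2}\right) \left(-37\right) = 70 \left(-37\right) = -2590$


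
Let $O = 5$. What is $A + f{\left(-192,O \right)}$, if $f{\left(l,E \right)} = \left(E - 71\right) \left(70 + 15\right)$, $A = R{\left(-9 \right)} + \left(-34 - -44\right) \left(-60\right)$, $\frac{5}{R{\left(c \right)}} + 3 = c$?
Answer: $- \frac{74525}{12} \approx -6210.4$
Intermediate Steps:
$R{\left(c \right)} = \frac{5}{-3 + c}$
$A = - \frac{7205}{12}$ ($A = \frac{5}{-3 - 9} + \left(-34 - -44\right) \left(-60\right) = \frac{5}{-12} + \left(-34 + 44\right) \left(-60\right) = 5 \left(- \frac{1}{12}\right) + 10 \left(-60\right) = - \frac{5}{12} - 600 = - \frac{7205}{12} \approx -600.42$)
$f{\left(l,E \right)} = -6035 + 85 E$ ($f{\left(l,E \right)} = \left(-71 + E\right) 85 = -6035 + 85 E$)
$A + f{\left(-192,O \right)} = - \frac{7205}{12} + \left(-6035 + 85 \cdot 5\right) = - \frac{7205}{12} + \left(-6035 + 425\right) = - \frac{7205}{12} - 5610 = - \frac{74525}{12}$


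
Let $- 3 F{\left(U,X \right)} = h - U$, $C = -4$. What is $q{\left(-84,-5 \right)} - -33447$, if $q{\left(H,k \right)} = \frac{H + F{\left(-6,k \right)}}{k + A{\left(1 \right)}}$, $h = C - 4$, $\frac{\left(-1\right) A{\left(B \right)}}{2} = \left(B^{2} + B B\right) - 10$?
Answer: $\frac{1103501}{33} \approx 33439.0$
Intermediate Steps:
$A{\left(B \right)} = 20 - 4 B^{2}$ ($A{\left(B \right)} = - 2 \left(\left(B^{2} + B B\right) - 10\right) = - 2 \left(\left(B^{2} + B^{2}\right) - 10\right) = - 2 \left(2 B^{2} - 10\right) = - 2 \left(-10 + 2 B^{2}\right) = 20 - 4 B^{2}$)
$h = -8$ ($h = -4 - 4 = -8$)
$F{\left(U,X \right)} = \frac{8}{3} + \frac{U}{3}$ ($F{\left(U,X \right)} = - \frac{-8 - U}{3} = \frac{8}{3} + \frac{U}{3}$)
$q{\left(H,k \right)} = \frac{\frac{2}{3} + H}{16 + k}$ ($q{\left(H,k \right)} = \frac{H + \left(\frac{8}{3} + \frac{1}{3} \left(-6\right)\right)}{k + \left(20 - 4 \cdot 1^{2}\right)} = \frac{H + \left(\frac{8}{3} - 2\right)}{k + \left(20 - 4\right)} = \frac{H + \frac{2}{3}}{k + \left(20 - 4\right)} = \frac{\frac{2}{3} + H}{k + 16} = \frac{\frac{2}{3} + H}{16 + k}$)
$q{\left(-84,-5 \right)} - -33447 = \frac{\frac{2}{3} - 84}{16 - 5} - -33447 = \frac{1}{11} \left(- \frac{250}{3}\right) + 33447 = - \frac{250}{33} + 33447 = \frac{1103501}{33}$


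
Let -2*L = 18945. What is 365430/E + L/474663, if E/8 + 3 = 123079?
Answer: 27354900135/77892831184 ≈ 0.35119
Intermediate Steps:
L = -18945/2 (L = -1/2*18945 = -18945/2 ≈ -9472.5)
E = 984608 (E = -24 + 8*123079 = -24 + 984632 = 984608)
365430/E + L/474663 = 365430/984608 - 18945/2/474663 = 365430*(1/984608) - 18945/2*1/474663 = 182715/492304 - 6315/316442 = 27354900135/77892831184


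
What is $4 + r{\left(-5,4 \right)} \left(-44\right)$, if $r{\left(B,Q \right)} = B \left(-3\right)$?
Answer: $-656$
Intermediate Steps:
$r{\left(B,Q \right)} = - 3 B$
$4 + r{\left(-5,4 \right)} \left(-44\right) = 4 + \left(-3\right) \left(-5\right) \left(-44\right) = 4 + 15 \left(-44\right) = 4 - 660 = -656$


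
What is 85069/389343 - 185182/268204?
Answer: -24641734675/52211674986 ≈ -0.47196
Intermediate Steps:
85069/389343 - 185182/268204 = 85069*(1/389343) - 185182*1/268204 = 85069/389343 - 92591/134102 = -24641734675/52211674986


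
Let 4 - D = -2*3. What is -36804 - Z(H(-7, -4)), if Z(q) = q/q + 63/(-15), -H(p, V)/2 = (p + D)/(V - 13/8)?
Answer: -184004/5 ≈ -36801.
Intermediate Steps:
D = 10 (D = 4 - (-2)*3 = 4 - 1*(-6) = 4 + 6 = 10)
H(p, V) = -2*(10 + p)/(-13/8 + V) (H(p, V) = -2*(p + 10)/(V - 13/8) = -2*(10 + p)/(V - 13*⅛) = -2*(10 + p)/(V - 13/8) = -2*(10 + p)/(-13/8 + V))
Z(q) = -16/5 (Z(q) = 1 + 63*(-1/15) = 1 - 21/5 = -16/5)
-36804 - Z(H(-7, -4)) = -36804 - 1*(-16/5) = -36804 + 16/5 = -184004/5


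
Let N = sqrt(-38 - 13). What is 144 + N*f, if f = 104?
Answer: 144 + 104*I*sqrt(51) ≈ 144.0 + 742.71*I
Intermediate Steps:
N = I*sqrt(51) (N = sqrt(-51) = I*sqrt(51) ≈ 7.1414*I)
144 + N*f = 144 + (I*sqrt(51))*104 = 144 + 104*I*sqrt(51)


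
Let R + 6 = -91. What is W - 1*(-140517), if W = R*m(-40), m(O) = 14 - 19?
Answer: 141002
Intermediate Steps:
R = -97 (R = -6 - 91 = -97)
m(O) = -5
W = 485 (W = -97*(-5) = 485)
W - 1*(-140517) = 485 - 1*(-140517) = 485 + 140517 = 141002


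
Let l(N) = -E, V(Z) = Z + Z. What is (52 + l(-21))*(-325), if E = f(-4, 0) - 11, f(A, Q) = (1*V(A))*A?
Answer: -10075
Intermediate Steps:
V(Z) = 2*Z
f(A, Q) = 2*A² (f(A, Q) = (1*(2*A))*A = (2*A)*A = 2*A²)
E = 21 (E = 2*(-4)² - 11 = 2*16 - 11 = 32 - 11 = 21)
l(N) = -21 (l(N) = -1*21 = -21)
(52 + l(-21))*(-325) = (52 - 21)*(-325) = 31*(-325) = -10075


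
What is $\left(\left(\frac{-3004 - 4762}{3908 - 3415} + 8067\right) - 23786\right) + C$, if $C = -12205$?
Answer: $- \frac{13774298}{493} \approx -27940.0$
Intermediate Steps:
$\left(\left(\frac{-3004 - 4762}{3908 - 3415} + 8067\right) - 23786\right) + C = \left(\left(\frac{-3004 - 4762}{3908 - 3415} + 8067\right) - 23786\right) - 12205 = \left(\left(- \frac{7766}{493} + 8067\right) - 23786\right) - 12205 = \left(\frac{3969265}{493} - 23786\right) - 12205 = - \frac{7757233}{493} - 12205 = - \frac{13774298}{493}$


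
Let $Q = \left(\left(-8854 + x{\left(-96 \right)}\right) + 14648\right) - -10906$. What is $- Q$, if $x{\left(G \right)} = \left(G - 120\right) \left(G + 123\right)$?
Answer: $-10868$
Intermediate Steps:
$x{\left(G \right)} = \left(-120 + G\right) \left(123 + G\right)$
$Q = 10868$ ($Q = \left(\left(-8854 + \left(-14760 + \left(-96\right)^{2} + 3 \left(-96\right)\right)\right) + 14648\right) - -10906 = \left(\left(-8854 - 5832\right) + 14648\right) + 10906 = \left(-14686 + 14648\right) + 10906 = -38 + 10906 = 10868$)
$- Q = \left(-1\right) 10868 = -10868$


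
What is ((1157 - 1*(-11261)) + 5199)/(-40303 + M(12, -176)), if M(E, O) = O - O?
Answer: -17617/40303 ≈ -0.43711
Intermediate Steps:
M(E, O) = 0
((1157 - 1*(-11261)) + 5199)/(-40303 + M(12, -176)) = ((1157 - 1*(-11261)) + 5199)/(-40303 + 0) = ((1157 + 11261) + 5199)/(-40303) = (12418 + 5199)*(-1/40303) = 17617*(-1/40303) = -17617/40303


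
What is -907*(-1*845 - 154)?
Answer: 906093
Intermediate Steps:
-907*(-1*845 - 154) = -907*(-845 - 154) = -907*(-999) = 906093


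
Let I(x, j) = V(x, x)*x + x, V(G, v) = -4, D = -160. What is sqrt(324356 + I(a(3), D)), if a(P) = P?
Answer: sqrt(324347) ≈ 569.51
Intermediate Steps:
I(x, j) = -3*x (I(x, j) = -4*x + x = -3*x)
sqrt(324356 + I(a(3), D)) = sqrt(324356 - 3*3) = sqrt(324356 - 9) = sqrt(324347)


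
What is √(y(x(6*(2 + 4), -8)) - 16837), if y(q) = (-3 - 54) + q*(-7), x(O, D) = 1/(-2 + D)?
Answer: I*√1689330/10 ≈ 129.97*I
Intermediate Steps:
y(q) = -57 - 7*q
√(y(x(6*(2 + 4), -8)) - 16837) = √((-57 - 7/(-2 - 8)) - 16837) = √((-57 - 7/(-10)) - 16837) = √((-57 - 7*(-⅒)) - 16837) = √((-57 + 7/10) - 16837) = √(-563/10 - 16837) = √(-168933/10) = I*√1689330/10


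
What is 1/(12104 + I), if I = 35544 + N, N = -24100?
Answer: 1/23548 ≈ 4.2466e-5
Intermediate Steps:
I = 11444 (I = 35544 - 24100 = 11444)
1/(12104 + I) = 1/(12104 + 11444) = 1/23548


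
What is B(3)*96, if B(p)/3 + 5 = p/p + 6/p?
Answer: -576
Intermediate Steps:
B(p) = -12 + 18/p (B(p) = -15 + 3*(p/p + 6/p) = -15 + 3*(1 + 6/p) = -15 + (3 + 18/p) = -12 + 18/p)
B(3)*96 = (-12 + 18/3)*96 = (-12 + 18*(1/3))*96 = (-12 + 6)*96 = -6*96 = -576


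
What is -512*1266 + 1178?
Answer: -647014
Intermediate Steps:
-512*1266 + 1178 = -648192 + 1178 = -647014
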